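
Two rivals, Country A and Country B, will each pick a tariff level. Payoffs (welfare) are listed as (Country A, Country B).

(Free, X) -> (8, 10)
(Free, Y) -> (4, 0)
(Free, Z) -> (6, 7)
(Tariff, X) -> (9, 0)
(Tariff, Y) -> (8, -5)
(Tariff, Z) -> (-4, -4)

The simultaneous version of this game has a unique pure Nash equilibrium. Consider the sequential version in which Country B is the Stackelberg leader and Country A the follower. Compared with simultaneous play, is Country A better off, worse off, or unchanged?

worse off

Solve by backward induction (Country B leads).
- X: Country A compares 8, 9 and picks Tariff; Country B would get 0.
- Y: Country A compares 4, 8 and picks Tariff; Country B would get -5.
- Z: Country A compares 6, -4 and picks Free; Country B would get 7.
Maximizing over 0, -5, 7, Country B chooses Z. Subgame-perfect outcome: (Free, Z) with payoffs (6, 7).
Under simultaneous play:
Country A's best replies: X→Tariff; Y→Tariff; Z→Free.
Country B's best replies: Free→X; Tariff→X.
The unique mutual best reply is (Tariff, X), giving (9, 0).
Country A earns 6 sequentially versus 9 at the Nash outcome: worse off.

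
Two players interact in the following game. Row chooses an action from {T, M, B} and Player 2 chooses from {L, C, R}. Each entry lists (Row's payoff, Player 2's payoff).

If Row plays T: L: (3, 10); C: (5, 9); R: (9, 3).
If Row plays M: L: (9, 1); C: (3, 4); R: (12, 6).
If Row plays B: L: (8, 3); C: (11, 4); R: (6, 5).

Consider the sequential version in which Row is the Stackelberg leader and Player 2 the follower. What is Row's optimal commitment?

M

Player 2 best-responds to each possible Row move:
- T → Player 2 plays L (best of 10, 9, 3); Row gets 3.
- M → Player 2 plays R (best of 1, 4, 6); Row gets 12.
- B → Player 2 plays R (best of 3, 4, 5); Row gets 6.
Among 3, 12, 6, the best is 12 at M. Subgame-perfect outcome: (M, R) with payoffs (12, 6).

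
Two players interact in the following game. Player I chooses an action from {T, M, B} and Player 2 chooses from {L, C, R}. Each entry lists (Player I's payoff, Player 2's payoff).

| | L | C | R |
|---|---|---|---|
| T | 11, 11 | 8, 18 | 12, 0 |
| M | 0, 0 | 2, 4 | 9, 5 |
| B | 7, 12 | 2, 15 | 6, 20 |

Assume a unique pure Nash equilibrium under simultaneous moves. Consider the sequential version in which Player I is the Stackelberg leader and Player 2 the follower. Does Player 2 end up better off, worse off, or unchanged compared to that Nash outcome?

worse off

Backward induction with Player I moving first.
- T: Player 2 compares 11, 18, 0 and picks C; Player I would get 8.
- M: Player 2 compares 0, 4, 5 and picks R; Player I would get 9.
- B: Player 2 compares 12, 15, 20 and picks R; Player I would get 6.
Among 8, 9, 6, the best is 9 at M. Subgame-perfect outcome: (M, R) with payoffs (9, 5).
Under simultaneous play:
Player I's best replies: L→T; C→T; R→T.
Player 2's best replies: T→C; M→R; B→R.
Only (T, C) has each player best-responding; Nash payoffs (8, 18).
Player 2 earns 5 sequentially versus 18 at the Nash outcome: worse off.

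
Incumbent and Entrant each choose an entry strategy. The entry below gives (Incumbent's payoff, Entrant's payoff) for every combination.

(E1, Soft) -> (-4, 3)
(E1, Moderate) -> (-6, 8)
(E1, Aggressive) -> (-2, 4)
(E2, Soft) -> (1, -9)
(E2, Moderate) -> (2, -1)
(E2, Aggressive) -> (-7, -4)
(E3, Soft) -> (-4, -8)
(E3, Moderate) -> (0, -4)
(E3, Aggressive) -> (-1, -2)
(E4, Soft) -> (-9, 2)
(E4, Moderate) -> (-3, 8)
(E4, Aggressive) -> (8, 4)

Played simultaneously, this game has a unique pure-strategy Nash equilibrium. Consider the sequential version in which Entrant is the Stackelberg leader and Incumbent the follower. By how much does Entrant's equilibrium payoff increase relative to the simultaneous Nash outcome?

Backward induction with Entrant moving first.
- Soft: Incumbent compares -4, 1, -4, -9 and picks E2; Entrant would get -9.
- Moderate: Incumbent compares -6, 2, 0, -3 and picks E2; Entrant would get -1.
- Aggressive: Incumbent compares -2, -7, -1, 8 and picks E4; Entrant would get 4.
Entrant's induced payoffs are -9, -1, 4, so Entrant commits to Aggressive. Subgame-perfect outcome: (E4, Aggressive) with payoffs (8, 4).
Under simultaneous play:
Incumbent's best replies: Soft→E2; Moderate→E2; Aggressive→E4.
Entrant's best replies: E1→Moderate; E2→Moderate; E3→Aggressive; E4→Moderate.
Only (E2, Moderate) has each player best-responding; Nash payoffs (2, -1).
Entrant's commitment gain: 4 − -1 = 5.

5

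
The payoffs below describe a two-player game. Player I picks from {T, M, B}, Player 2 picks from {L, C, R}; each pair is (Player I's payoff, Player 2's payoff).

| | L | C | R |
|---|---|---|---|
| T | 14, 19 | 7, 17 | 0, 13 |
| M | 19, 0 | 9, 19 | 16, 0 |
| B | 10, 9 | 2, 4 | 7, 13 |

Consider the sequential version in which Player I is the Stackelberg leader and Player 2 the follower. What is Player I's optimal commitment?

Player 2 best-responds to each possible Player I move:
- T → Player 2 plays L (best of 19, 17, 13); Player I gets 14.
- M → Player 2 plays C (best of 0, 19, 0); Player I gets 9.
- B → Player 2 plays R (best of 9, 4, 13); Player I gets 7.
Player I's induced payoffs are 14, 9, 7, so Player I commits to T. Subgame-perfect outcome: (T, L) with payoffs (14, 19).

T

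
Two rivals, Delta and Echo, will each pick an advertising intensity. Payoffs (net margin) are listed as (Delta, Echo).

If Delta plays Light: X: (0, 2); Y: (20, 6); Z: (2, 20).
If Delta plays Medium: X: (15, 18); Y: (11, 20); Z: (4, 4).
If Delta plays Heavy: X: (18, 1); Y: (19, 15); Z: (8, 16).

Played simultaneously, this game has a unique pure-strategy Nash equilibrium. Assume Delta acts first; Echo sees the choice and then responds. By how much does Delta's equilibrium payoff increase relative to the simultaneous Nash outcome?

3

Work backward from Echo's decision.
- Light → Echo plays Z (best of 2, 6, 20); Delta gets 2.
- Medium → Echo plays Y (best of 18, 20, 4); Delta gets 11.
- Heavy → Echo plays Z (best of 1, 15, 16); Delta gets 8.
Among 2, 11, 8, the best is 11 at Medium. Subgame-perfect outcome: (Medium, Y) with payoffs (11, 20).
For the simultaneous game, intersect best replies.
Delta's best replies: X→Heavy; Y→Light; Z→Heavy.
Echo's best replies: Light→Z; Medium→Y; Heavy→Z.
Only (Heavy, Z) has each player best-responding; Nash payoffs (8, 16).
Delta's commitment gain: 11 − 8 = 3.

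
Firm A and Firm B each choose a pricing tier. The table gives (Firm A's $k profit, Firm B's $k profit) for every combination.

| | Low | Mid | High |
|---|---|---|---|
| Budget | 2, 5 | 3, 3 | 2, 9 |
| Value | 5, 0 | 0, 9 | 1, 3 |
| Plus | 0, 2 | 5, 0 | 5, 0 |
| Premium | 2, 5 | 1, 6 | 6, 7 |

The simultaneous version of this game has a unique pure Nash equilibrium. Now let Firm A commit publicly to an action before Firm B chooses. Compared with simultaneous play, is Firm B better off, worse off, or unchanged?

Solve by backward induction (Firm A leads).
- Budget: BR = High, leader payoff 2.
- Value: BR = Mid, leader payoff 0.
- Plus: BR = Low, leader payoff 0.
- Premium: BR = High, leader payoff 6.
Firm A's induced payoffs are 2, 0, 0, 6, so Firm A commits to Premium. Subgame-perfect outcome: (Premium, High) with payoffs (6, 7).
Now find the simultaneous Nash equilibrium.
Firm A's best replies: Low→Value; Mid→Plus; High→Premium.
Firm B's best replies: Budget→High; Value→Mid; Plus→Low; Premium→High.
Only (Premium, High) has each player best-responding; Nash payoffs (6, 7).
Firm B earns 7 sequentially versus 7 at the Nash outcome: unchanged.

unchanged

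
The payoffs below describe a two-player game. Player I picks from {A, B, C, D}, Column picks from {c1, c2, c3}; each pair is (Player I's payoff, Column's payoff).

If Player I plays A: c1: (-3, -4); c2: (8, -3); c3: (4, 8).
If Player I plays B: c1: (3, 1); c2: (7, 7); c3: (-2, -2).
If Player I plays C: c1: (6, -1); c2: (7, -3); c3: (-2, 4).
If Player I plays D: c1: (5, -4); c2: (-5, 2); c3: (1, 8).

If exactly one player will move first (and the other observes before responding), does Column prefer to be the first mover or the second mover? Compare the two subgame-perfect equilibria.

first

If Player I leads: Column's best replies are A→c3, B→c2, C→c3, D→c3; Player I's induced payoffs 4, 7, -2, 1; outcome (B, c2), payoffs (7, 7).
If Column leads: Player I's best replies are c1→C, c2→A, c3→A; Column's induced payoffs -1, -3, 8; outcome (A, c3), payoffs (4, 8).
Column gets 8 moving first and 7 moving second, so Column prefers to move first.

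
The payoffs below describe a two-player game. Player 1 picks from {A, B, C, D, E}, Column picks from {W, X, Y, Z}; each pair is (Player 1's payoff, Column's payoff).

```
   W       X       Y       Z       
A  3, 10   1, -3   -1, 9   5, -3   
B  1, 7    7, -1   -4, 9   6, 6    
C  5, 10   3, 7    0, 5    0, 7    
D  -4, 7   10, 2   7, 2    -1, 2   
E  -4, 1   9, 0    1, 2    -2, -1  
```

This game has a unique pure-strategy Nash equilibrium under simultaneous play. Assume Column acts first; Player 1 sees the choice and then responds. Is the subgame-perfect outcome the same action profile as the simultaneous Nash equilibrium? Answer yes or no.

yes

Work backward from Player 1's decision.
- W: BR = C, leader payoff 10.
- X: BR = D, leader payoff 2.
- Y: BR = D, leader payoff 2.
- Z: BR = B, leader payoff 6.
Maximizing over 10, 2, 2, 6, Column chooses W. Subgame-perfect outcome: (C, W) with payoffs (5, 10).
Now find the simultaneous Nash equilibrium.
Player 1's best replies: W→C; X→D; Y→D; Z→B.
Column's best replies: A→W; B→Y; C→W; D→W; E→Y.
The unique mutual best reply is (C, W), giving (5, 10).
Sequential outcome (C, W) coincides with the Nash profile (C, W).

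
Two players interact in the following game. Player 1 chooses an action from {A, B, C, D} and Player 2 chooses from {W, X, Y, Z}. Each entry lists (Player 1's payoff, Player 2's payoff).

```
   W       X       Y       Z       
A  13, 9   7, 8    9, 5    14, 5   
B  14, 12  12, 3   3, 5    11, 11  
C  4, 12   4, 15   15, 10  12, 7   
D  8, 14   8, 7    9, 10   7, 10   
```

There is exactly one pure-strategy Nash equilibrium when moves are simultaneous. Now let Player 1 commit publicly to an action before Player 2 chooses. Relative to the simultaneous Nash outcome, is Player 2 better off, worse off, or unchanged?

unchanged

Work backward from Player 2's decision.
- A: Player 2 compares 9, 8, 5, 5 and picks W; Player 1 would get 13.
- B: Player 2 compares 12, 3, 5, 11 and picks W; Player 1 would get 14.
- C: Player 2 compares 12, 15, 10, 7 and picks X; Player 1 would get 4.
- D: Player 2 compares 14, 7, 10, 10 and picks W; Player 1 would get 8.
Maximizing over 13, 14, 4, 8, Player 1 chooses B. Subgame-perfect outcome: (B, W) with payoffs (14, 12).
Now find the simultaneous Nash equilibrium.
Player 1's best replies: W→B; X→B; Y→C; Z→A.
Player 2's best replies: A→W; B→W; C→X; D→W.
Only (B, W) has each player best-responding; Nash payoffs (14, 12).
Player 2 earns 12 sequentially versus 12 at the Nash outcome: unchanged.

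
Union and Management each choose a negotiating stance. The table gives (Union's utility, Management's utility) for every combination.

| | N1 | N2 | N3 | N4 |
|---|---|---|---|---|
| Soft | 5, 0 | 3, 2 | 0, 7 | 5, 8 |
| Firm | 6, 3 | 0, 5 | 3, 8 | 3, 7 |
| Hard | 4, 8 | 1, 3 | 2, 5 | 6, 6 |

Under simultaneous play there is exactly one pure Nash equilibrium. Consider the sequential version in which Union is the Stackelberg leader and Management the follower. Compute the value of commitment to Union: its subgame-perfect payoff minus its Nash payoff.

Management best-responds to each possible Union move:
- Soft: BR = N4, leader payoff 5.
- Firm: BR = N3, leader payoff 3.
- Hard: BR = N1, leader payoff 4.
Among 5, 3, 4, the best is 5 at Soft. Subgame-perfect outcome: (Soft, N4) with payoffs (5, 8).
Under simultaneous play:
Union's best replies: N1→Firm; N2→Soft; N3→Firm; N4→Hard.
Management's best replies: Soft→N4; Firm→N3; Hard→N1.
The unique mutual best reply is (Firm, N3), giving (3, 8).
Union's commitment gain: 5 − 3 = 2.

2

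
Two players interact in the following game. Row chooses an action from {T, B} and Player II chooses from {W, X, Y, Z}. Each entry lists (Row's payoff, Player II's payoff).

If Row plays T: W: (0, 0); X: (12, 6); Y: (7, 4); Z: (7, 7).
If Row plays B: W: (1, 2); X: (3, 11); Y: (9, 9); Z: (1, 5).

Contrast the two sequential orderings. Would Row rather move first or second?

If Row leads: Player II's best replies are T→Z, B→X; Row's induced payoffs 7, 3; outcome (T, Z), payoffs (7, 7).
If Player II leads: Row's best replies are W→B, X→T, Y→B, Z→T; Player II's induced payoffs 2, 6, 9, 7; outcome (B, Y), payoffs (9, 9).
Row gets 7 moving first and 9 moving second, so Row prefers to move second.

second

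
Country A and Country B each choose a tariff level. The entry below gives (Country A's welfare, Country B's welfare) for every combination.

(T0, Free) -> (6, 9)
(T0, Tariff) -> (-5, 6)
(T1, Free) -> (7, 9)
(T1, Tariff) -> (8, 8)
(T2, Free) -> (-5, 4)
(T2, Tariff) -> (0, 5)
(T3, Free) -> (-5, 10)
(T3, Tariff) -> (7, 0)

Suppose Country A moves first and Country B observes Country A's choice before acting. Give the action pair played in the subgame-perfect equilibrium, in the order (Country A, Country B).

Country B best-responds to each possible Country A move:
- T0 → Country B plays Free (best of 9, 6); Country A gets 6.
- T1 → Country B plays Free (best of 9, 8); Country A gets 7.
- T2 → Country B plays Tariff (best of 4, 5); Country A gets 0.
- T3 → Country B plays Free (best of 10, 0); Country A gets -5.
Maximizing over 6, 7, 0, -5, Country A chooses T1. Subgame-perfect outcome: (T1, Free) with payoffs (7, 9).

(T1, Free)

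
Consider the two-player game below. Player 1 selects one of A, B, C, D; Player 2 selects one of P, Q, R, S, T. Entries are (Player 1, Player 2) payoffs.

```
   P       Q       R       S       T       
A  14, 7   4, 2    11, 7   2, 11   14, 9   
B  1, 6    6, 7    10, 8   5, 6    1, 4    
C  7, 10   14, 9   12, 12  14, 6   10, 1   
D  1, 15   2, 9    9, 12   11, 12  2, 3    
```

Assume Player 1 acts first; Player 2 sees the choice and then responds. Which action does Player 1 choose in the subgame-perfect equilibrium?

Backward induction with Player 1 moving first.
- A: BR = S, leader payoff 2.
- B: BR = R, leader payoff 10.
- C: BR = R, leader payoff 12.
- D: BR = P, leader payoff 1.
Player 1's induced payoffs are 2, 10, 12, 1, so Player 1 commits to C. Subgame-perfect outcome: (C, R) with payoffs (12, 12).

C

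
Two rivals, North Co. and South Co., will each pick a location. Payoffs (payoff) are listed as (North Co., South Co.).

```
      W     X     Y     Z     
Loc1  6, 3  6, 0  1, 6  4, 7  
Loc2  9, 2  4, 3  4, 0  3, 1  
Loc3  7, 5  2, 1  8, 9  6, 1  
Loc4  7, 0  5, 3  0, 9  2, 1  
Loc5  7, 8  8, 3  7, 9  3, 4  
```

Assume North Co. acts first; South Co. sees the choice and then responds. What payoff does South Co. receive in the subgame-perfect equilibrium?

South Co. best-responds to each possible North Co. move:
- Loc1 → South Co. plays Z (best of 3, 0, 6, 7); North Co. gets 4.
- Loc2 → South Co. plays X (best of 2, 3, 0, 1); North Co. gets 4.
- Loc3 → South Co. plays Y (best of 5, 1, 9, 1); North Co. gets 8.
- Loc4 → South Co. plays Y (best of 0, 3, 9, 1); North Co. gets 0.
- Loc5 → South Co. plays Y (best of 8, 3, 9, 4); North Co. gets 7.
North Co.'s induced payoffs are 4, 4, 8, 0, 7, so North Co. commits to Loc3. Subgame-perfect outcome: (Loc3, Y) with payoffs (8, 9).

9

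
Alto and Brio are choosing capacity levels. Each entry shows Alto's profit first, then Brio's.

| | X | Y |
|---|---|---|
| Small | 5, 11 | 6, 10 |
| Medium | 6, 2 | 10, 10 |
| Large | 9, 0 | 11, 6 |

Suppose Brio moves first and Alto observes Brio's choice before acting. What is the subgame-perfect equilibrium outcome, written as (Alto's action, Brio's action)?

Work backward from Alto's decision.
- X: BR = Large, leader payoff 0.
- Y: BR = Large, leader payoff 6.
Maximizing over 0, 6, Brio chooses Y. Subgame-perfect outcome: (Large, Y) with payoffs (11, 6).

(Large, Y)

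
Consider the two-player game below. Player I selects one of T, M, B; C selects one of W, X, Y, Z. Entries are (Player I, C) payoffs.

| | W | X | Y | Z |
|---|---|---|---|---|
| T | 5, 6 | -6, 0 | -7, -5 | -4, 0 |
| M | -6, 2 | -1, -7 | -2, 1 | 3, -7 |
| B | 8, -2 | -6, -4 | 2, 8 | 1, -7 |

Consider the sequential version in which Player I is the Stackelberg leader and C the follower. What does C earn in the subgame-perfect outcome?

6

Work backward from C's decision.
- T: BR = W, leader payoff 5.
- M: BR = W, leader payoff -6.
- B: BR = Y, leader payoff 2.
Player I's induced payoffs are 5, -6, 2, so Player I commits to T. Subgame-perfect outcome: (T, W) with payoffs (5, 6).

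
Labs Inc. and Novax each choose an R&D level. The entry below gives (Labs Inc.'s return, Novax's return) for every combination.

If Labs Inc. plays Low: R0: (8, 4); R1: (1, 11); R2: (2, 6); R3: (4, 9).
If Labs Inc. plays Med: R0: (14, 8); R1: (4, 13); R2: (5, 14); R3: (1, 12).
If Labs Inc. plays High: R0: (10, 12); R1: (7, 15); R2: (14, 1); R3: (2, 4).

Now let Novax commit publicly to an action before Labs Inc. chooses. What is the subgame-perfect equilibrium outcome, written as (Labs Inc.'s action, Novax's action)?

Work backward from Labs Inc.'s decision.
- R0: BR = Med, leader payoff 8.
- R1: BR = High, leader payoff 15.
- R2: BR = High, leader payoff 1.
- R3: BR = Low, leader payoff 9.
Maximizing over 8, 15, 1, 9, Novax chooses R1. Subgame-perfect outcome: (High, R1) with payoffs (7, 15).

(High, R1)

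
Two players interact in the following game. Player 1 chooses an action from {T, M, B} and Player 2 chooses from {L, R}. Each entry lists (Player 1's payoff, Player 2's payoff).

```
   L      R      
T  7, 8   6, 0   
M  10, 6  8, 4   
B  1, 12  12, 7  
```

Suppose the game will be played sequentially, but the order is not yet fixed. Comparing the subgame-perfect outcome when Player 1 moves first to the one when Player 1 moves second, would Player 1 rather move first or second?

If Player 1 leads: Player 2's best replies are T→L, M→L, B→L; Player 1's induced payoffs 7, 10, 1; outcome (M, L), payoffs (10, 6).
If Player 2 leads: Player 1's best replies are L→M, R→B; Player 2's induced payoffs 6, 7; outcome (B, R), payoffs (12, 7).
Player 1 gets 10 moving first and 12 moving second, so Player 1 prefers to move second.

second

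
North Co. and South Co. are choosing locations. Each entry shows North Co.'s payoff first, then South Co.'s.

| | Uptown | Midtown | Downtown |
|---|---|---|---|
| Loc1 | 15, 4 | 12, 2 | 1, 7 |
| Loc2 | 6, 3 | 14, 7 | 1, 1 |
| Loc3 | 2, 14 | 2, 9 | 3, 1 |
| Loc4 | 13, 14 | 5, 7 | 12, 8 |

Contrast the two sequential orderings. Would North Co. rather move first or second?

If North Co. leads: South Co.'s best replies are Loc1→Downtown, Loc2→Midtown, Loc3→Uptown, Loc4→Uptown; North Co.'s induced payoffs 1, 14, 2, 13; outcome (Loc2, Midtown), payoffs (14, 7).
If South Co. leads: North Co.'s best replies are Uptown→Loc1, Midtown→Loc2, Downtown→Loc4; South Co.'s induced payoffs 4, 7, 8; outcome (Loc4, Downtown), payoffs (12, 8).
North Co. gets 14 moving first and 12 moving second, so North Co. prefers to move first.

first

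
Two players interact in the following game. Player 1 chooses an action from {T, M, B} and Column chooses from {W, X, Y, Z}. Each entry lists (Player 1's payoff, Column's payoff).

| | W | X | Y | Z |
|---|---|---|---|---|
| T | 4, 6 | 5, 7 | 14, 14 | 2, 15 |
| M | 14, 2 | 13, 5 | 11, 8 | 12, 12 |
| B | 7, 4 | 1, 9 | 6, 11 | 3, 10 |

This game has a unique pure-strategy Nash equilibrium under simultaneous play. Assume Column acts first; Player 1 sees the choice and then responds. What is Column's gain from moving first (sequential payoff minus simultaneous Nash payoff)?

Backward induction with Column moving first.
- W: BR = M, leader payoff 2.
- X: BR = M, leader payoff 5.
- Y: BR = T, leader payoff 14.
- Z: BR = M, leader payoff 12.
Column's induced payoffs are 2, 5, 14, 12, so Column commits to Y. Subgame-perfect outcome: (T, Y) with payoffs (14, 14).
For the simultaneous game, intersect best replies.
Player 1's best replies: W→M; X→M; Y→T; Z→M.
Column's best replies: T→Z; M→Z; B→Y.
Only (M, Z) has each player best-responding; Nash payoffs (12, 12).
Column's commitment gain: 14 − 12 = 2.

2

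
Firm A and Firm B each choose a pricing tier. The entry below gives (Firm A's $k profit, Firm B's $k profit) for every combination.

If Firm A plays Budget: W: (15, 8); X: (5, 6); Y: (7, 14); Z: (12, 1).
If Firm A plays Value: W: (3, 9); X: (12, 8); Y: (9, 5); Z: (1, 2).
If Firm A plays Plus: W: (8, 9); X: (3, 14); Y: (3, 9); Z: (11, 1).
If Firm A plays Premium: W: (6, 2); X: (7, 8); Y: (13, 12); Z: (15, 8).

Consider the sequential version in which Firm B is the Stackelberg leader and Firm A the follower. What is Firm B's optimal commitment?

Backward induction with Firm B moving first.
- W → Firm A plays Budget (best of 15, 3, 8, 6); Firm B gets 8.
- X → Firm A plays Value (best of 5, 12, 3, 7); Firm B gets 8.
- Y → Firm A plays Premium (best of 7, 9, 3, 13); Firm B gets 12.
- Z → Firm A plays Premium (best of 12, 1, 11, 15); Firm B gets 8.
Among 8, 8, 12, 8, the best is 12 at Y. Subgame-perfect outcome: (Premium, Y) with payoffs (13, 12).

Y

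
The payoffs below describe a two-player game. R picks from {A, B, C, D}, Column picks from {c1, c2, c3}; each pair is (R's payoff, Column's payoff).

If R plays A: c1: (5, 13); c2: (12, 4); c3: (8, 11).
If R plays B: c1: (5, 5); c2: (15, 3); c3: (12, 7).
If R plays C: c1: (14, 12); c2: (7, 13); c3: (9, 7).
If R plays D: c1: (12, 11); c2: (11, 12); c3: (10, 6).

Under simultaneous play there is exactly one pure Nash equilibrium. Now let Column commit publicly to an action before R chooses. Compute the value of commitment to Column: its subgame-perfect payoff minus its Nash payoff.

Backward induction with Column moving first.
- c1 → R plays C (best of 5, 5, 14, 12); Column gets 12.
- c2 → R plays B (best of 12, 15, 7, 11); Column gets 3.
- c3 → R plays B (best of 8, 12, 9, 10); Column gets 7.
Column's induced payoffs are 12, 3, 7, so Column commits to c1. Subgame-perfect outcome: (C, c1) with payoffs (14, 12).
Under simultaneous play:
R's best replies: c1→C; c2→B; c3→B.
Column's best replies: A→c1; B→c3; C→c2; D→c2.
The unique mutual best reply is (B, c3), giving (12, 7).
Column's commitment gain: 12 − 7 = 5.

5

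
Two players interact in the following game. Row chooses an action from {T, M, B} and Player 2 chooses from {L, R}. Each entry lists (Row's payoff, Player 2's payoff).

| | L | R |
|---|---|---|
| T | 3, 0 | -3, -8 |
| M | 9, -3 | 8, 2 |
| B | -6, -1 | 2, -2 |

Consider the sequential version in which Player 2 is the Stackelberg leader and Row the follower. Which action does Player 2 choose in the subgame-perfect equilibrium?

Work backward from Row's decision.
- L → Row plays M (best of 3, 9, -6); Player 2 gets -3.
- R → Row plays M (best of -3, 8, 2); Player 2 gets 2.
Player 2's induced payoffs are -3, 2, so Player 2 commits to R. Subgame-perfect outcome: (M, R) with payoffs (8, 2).

R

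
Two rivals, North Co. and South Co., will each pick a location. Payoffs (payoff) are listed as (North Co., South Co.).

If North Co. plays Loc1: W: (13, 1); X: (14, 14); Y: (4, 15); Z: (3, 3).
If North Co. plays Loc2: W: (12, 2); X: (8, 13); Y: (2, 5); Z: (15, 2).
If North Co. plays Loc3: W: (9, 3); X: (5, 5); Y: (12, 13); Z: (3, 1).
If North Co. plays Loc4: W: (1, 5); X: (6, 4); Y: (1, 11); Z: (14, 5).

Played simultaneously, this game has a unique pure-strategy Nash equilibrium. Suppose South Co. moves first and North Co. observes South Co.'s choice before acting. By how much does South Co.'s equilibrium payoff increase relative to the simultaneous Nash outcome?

Solve by backward induction (South Co. leads).
- W: North Co. compares 13, 12, 9, 1 and picks Loc1; South Co. would get 1.
- X: North Co. compares 14, 8, 5, 6 and picks Loc1; South Co. would get 14.
- Y: North Co. compares 4, 2, 12, 1 and picks Loc3; South Co. would get 13.
- Z: North Co. compares 3, 15, 3, 14 and picks Loc2; South Co. would get 2.
South Co.'s induced payoffs are 1, 14, 13, 2, so South Co. commits to X. Subgame-perfect outcome: (Loc1, X) with payoffs (14, 14).
Now find the simultaneous Nash equilibrium.
North Co.'s best replies: W→Loc1; X→Loc1; Y→Loc3; Z→Loc2.
South Co.'s best replies: Loc1→Y; Loc2→X; Loc3→Y; Loc4→Y.
Only (Loc3, Y) has each player best-responding; Nash payoffs (12, 13).
South Co.'s commitment gain: 14 − 13 = 1.

1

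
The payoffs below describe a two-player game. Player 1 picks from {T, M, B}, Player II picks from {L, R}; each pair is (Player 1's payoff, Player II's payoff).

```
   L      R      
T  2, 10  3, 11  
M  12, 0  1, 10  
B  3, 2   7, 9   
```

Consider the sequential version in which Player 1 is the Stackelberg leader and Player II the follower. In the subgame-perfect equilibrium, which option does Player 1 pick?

B

Work backward from Player II's decision.
- T → Player II plays R (best of 10, 11); Player 1 gets 3.
- M → Player II plays R (best of 0, 10); Player 1 gets 1.
- B → Player II plays R (best of 2, 9); Player 1 gets 7.
Maximizing over 3, 1, 7, Player 1 chooses B. Subgame-perfect outcome: (B, R) with payoffs (7, 9).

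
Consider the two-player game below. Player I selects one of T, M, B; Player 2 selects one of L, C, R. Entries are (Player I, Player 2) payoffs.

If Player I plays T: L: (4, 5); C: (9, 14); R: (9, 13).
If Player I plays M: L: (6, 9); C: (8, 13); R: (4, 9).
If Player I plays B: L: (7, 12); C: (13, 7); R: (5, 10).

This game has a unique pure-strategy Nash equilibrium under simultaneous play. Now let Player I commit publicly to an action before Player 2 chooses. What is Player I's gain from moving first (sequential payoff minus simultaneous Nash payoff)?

Player 2 best-responds to each possible Player I move:
- T: Player 2 compares 5, 14, 13 and picks C; Player I would get 9.
- M: Player 2 compares 9, 13, 9 and picks C; Player I would get 8.
- B: Player 2 compares 12, 7, 10 and picks L; Player I would get 7.
Among 9, 8, 7, the best is 9 at T. Subgame-perfect outcome: (T, C) with payoffs (9, 14).
Now find the simultaneous Nash equilibrium.
Player I's best replies: L→B; C→B; R→T.
Player 2's best replies: T→C; M→C; B→L.
Only (B, L) has each player best-responding; Nash payoffs (7, 12).
Player I's commitment gain: 9 − 7 = 2.

2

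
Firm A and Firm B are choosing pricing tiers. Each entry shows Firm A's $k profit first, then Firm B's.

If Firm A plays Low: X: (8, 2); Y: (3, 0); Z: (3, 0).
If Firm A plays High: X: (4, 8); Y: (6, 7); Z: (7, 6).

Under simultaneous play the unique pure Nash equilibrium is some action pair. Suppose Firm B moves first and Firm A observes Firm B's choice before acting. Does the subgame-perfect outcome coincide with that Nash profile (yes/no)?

no

Firm A best-responds to each possible Firm B move:
- X → Firm A plays Low (best of 8, 4); Firm B gets 2.
- Y → Firm A plays High (best of 3, 6); Firm B gets 7.
- Z → Firm A plays High (best of 3, 7); Firm B gets 6.
Among 2, 7, 6, the best is 7 at Y. Subgame-perfect outcome: (High, Y) with payoffs (6, 7).
Now find the simultaneous Nash equilibrium.
Firm A's best replies: X→Low; Y→High; Z→High.
Firm B's best replies: Low→X; High→X.
Only (Low, X) has each player best-responding; Nash payoffs (8, 2).
Sequential outcome (High, Y) differs from the Nash profile (Low, X).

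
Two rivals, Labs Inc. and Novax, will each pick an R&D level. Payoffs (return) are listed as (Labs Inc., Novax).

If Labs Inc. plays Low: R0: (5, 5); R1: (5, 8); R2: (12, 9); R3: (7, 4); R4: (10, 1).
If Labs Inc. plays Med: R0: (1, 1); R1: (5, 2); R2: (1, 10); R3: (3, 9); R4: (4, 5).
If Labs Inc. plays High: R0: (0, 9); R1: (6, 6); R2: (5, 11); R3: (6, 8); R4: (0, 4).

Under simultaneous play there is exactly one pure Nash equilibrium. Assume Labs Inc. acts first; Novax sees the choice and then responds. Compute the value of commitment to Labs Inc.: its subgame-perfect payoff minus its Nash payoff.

0

Novax best-responds to each possible Labs Inc. move:
- Low: Novax compares 5, 8, 9, 4, 1 and picks R2; Labs Inc. would get 12.
- Med: Novax compares 1, 2, 10, 9, 5 and picks R2; Labs Inc. would get 1.
- High: Novax compares 9, 6, 11, 8, 4 and picks R2; Labs Inc. would get 5.
Labs Inc.'s induced payoffs are 12, 1, 5, so Labs Inc. commits to Low. Subgame-perfect outcome: (Low, R2) with payoffs (12, 9).
Now find the simultaneous Nash equilibrium.
Labs Inc.'s best replies: R0→Low; R1→High; R2→Low; R3→Low; R4→Low.
Novax's best replies: Low→R2; Med→R2; High→R2.
The unique mutual best reply is (Low, R2), giving (12, 9).
Labs Inc.'s commitment gain: 12 − 12 = 0.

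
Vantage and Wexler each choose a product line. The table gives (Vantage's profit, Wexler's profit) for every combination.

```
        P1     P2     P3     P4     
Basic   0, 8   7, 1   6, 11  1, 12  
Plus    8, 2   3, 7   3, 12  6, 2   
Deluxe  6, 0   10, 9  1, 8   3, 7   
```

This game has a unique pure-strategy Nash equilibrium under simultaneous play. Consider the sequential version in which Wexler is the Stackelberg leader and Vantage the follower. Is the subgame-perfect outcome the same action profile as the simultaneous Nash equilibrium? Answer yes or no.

no

Backward induction with Wexler moving first.
- P1: Vantage compares 0, 8, 6 and picks Plus; Wexler would get 2.
- P2: Vantage compares 7, 3, 10 and picks Deluxe; Wexler would get 9.
- P3: Vantage compares 6, 3, 1 and picks Basic; Wexler would get 11.
- P4: Vantage compares 1, 6, 3 and picks Plus; Wexler would get 2.
Wexler's induced payoffs are 2, 9, 11, 2, so Wexler commits to P3. Subgame-perfect outcome: (Basic, P3) with payoffs (6, 11).
Under simultaneous play:
Vantage's best replies: P1→Plus; P2→Deluxe; P3→Basic; P4→Plus.
Wexler's best replies: Basic→P4; Plus→P3; Deluxe→P2.
Only (Deluxe, P2) has each player best-responding; Nash payoffs (10, 9).
Sequential outcome (Basic, P3) differs from the Nash profile (Deluxe, P2).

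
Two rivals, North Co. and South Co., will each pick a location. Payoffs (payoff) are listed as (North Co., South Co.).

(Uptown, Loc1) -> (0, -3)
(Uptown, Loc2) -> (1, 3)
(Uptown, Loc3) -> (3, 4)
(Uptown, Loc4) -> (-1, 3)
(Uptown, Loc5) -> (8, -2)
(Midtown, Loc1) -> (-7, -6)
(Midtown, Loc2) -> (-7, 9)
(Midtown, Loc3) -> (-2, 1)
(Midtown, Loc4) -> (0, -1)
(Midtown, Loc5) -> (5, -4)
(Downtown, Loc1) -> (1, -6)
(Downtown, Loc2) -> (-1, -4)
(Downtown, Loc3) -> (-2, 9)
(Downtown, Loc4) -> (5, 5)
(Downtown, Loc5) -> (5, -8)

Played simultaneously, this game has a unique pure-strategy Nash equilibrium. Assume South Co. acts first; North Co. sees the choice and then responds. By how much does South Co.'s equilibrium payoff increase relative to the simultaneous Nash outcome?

1

Backward induction with South Co. moving first.
- Loc1: North Co. compares 0, -7, 1 and picks Downtown; South Co. would get -6.
- Loc2: North Co. compares 1, -7, -1 and picks Uptown; South Co. would get 3.
- Loc3: North Co. compares 3, -2, -2 and picks Uptown; South Co. would get 4.
- Loc4: North Co. compares -1, 0, 5 and picks Downtown; South Co. would get 5.
- Loc5: North Co. compares 8, 5, 5 and picks Uptown; South Co. would get -2.
South Co.'s induced payoffs are -6, 3, 4, 5, -2, so South Co. commits to Loc4. Subgame-perfect outcome: (Downtown, Loc4) with payoffs (5, 5).
Now find the simultaneous Nash equilibrium.
North Co.'s best replies: Loc1→Downtown; Loc2→Uptown; Loc3→Uptown; Loc4→Downtown; Loc5→Uptown.
South Co.'s best replies: Uptown→Loc3; Midtown→Loc2; Downtown→Loc3.
Only (Uptown, Loc3) has each player best-responding; Nash payoffs (3, 4).
South Co.'s commitment gain: 5 − 4 = 1.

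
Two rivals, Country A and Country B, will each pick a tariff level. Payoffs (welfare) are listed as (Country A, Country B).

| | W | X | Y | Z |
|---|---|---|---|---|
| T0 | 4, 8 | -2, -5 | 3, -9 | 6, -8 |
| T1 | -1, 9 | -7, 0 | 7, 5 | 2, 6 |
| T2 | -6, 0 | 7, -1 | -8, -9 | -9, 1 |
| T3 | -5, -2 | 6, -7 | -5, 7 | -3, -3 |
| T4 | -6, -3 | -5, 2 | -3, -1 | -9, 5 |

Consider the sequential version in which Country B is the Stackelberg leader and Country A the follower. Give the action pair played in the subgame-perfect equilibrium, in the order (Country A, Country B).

Solve by backward induction (Country B leads).
- W: Country A compares 4, -1, -6, -5, -6 and picks T0; Country B would get 8.
- X: Country A compares -2, -7, 7, 6, -5 and picks T2; Country B would get -1.
- Y: Country A compares 3, 7, -8, -5, -3 and picks T1; Country B would get 5.
- Z: Country A compares 6, 2, -9, -3, -9 and picks T0; Country B would get -8.
Maximizing over 8, -1, 5, -8, Country B chooses W. Subgame-perfect outcome: (T0, W) with payoffs (4, 8).

(T0, W)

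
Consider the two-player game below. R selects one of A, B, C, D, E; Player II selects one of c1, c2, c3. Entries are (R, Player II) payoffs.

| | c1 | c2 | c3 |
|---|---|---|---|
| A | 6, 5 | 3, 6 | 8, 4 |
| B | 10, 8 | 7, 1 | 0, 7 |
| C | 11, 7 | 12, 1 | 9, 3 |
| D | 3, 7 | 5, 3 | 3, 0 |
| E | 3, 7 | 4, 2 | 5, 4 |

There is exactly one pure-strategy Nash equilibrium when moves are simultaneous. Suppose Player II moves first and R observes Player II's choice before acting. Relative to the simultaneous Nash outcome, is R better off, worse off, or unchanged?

unchanged

Backward induction with Player II moving first.
- c1 → R plays C (best of 6, 10, 11, 3, 3); Player II gets 7.
- c2 → R plays C (best of 3, 7, 12, 5, 4); Player II gets 1.
- c3 → R plays C (best of 8, 0, 9, 3, 5); Player II gets 3.
Among 7, 1, 3, the best is 7 at c1. Subgame-perfect outcome: (C, c1) with payoffs (11, 7).
Now find the simultaneous Nash equilibrium.
R's best replies: c1→C; c2→C; c3→C.
Player II's best replies: A→c2; B→c1; C→c1; D→c1; E→c1.
Only (C, c1) has each player best-responding; Nash payoffs (11, 7).
R earns 11 sequentially versus 11 at the Nash outcome: unchanged.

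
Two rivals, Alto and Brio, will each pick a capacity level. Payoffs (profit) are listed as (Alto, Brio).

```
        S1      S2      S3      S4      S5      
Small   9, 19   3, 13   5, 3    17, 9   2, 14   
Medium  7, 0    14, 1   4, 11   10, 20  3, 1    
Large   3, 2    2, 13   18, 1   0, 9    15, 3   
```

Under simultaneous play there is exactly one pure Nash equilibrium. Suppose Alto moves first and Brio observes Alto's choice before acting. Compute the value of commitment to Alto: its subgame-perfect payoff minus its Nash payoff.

1

Brio best-responds to each possible Alto move:
- Small → Brio plays S1 (best of 19, 13, 3, 9, 14); Alto gets 9.
- Medium → Brio plays S4 (best of 0, 1, 11, 20, 1); Alto gets 10.
- Large → Brio plays S2 (best of 2, 13, 1, 9, 3); Alto gets 2.
Among 9, 10, 2, the best is 10 at Medium. Subgame-perfect outcome: (Medium, S4) with payoffs (10, 20).
Under simultaneous play:
Alto's best replies: S1→Small; S2→Medium; S3→Large; S4→Small; S5→Large.
Brio's best replies: Small→S1; Medium→S4; Large→S2.
The unique mutual best reply is (Small, S1), giving (9, 19).
Alto's commitment gain: 10 − 9 = 1.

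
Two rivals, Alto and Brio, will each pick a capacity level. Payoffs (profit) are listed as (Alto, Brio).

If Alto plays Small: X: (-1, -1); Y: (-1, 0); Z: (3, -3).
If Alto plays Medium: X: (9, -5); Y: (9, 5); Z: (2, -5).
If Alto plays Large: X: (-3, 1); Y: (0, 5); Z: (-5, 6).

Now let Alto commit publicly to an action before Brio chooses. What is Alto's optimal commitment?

Medium

Work backward from Brio's decision.
- Small → Brio plays Y (best of -1, 0, -3); Alto gets -1.
- Medium → Brio plays Y (best of -5, 5, -5); Alto gets 9.
- Large → Brio plays Z (best of 1, 5, 6); Alto gets -5.
Maximizing over -1, 9, -5, Alto chooses Medium. Subgame-perfect outcome: (Medium, Y) with payoffs (9, 5).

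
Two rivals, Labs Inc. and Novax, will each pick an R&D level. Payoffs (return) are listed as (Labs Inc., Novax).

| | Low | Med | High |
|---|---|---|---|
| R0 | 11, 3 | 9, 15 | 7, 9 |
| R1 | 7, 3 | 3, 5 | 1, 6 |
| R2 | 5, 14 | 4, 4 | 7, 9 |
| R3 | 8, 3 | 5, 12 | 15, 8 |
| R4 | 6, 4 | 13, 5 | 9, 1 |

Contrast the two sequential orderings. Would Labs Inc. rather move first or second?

If Labs Inc. leads: Novax's best replies are R0→Med, R1→High, R2→Low, R3→Med, R4→Med; Labs Inc.'s induced payoffs 9, 1, 5, 5, 13; outcome (R4, Med), payoffs (13, 5).
If Novax leads: Labs Inc.'s best replies are Low→R0, Med→R4, High→R3; Novax's induced payoffs 3, 5, 8; outcome (R3, High), payoffs (15, 8).
Labs Inc. gets 13 moving first and 15 moving second, so Labs Inc. prefers to move second.

second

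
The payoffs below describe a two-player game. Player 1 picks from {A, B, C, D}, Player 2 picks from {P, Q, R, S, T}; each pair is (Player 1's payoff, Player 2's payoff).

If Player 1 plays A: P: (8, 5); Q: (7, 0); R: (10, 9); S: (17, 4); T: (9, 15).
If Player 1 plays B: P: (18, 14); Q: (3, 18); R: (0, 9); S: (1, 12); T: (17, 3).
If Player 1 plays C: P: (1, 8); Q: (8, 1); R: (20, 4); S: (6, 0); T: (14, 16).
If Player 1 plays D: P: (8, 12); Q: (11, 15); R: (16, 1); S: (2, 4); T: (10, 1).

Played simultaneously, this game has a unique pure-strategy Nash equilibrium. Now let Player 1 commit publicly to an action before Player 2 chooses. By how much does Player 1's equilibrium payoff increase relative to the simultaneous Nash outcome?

3

Backward induction with Player 1 moving first.
- A: Player 2 compares 5, 0, 9, 4, 15 and picks T; Player 1 would get 9.
- B: Player 2 compares 14, 18, 9, 12, 3 and picks Q; Player 1 would get 3.
- C: Player 2 compares 8, 1, 4, 0, 16 and picks T; Player 1 would get 14.
- D: Player 2 compares 12, 15, 1, 4, 1 and picks Q; Player 1 would get 11.
Among 9, 3, 14, 11, the best is 14 at C. Subgame-perfect outcome: (C, T) with payoffs (14, 16).
Now find the simultaneous Nash equilibrium.
Player 1's best replies: P→B; Q→D; R→C; S→A; T→B.
Player 2's best replies: A→T; B→Q; C→T; D→Q.
Only (D, Q) has each player best-responding; Nash payoffs (11, 15).
Player 1's commitment gain: 14 − 11 = 3.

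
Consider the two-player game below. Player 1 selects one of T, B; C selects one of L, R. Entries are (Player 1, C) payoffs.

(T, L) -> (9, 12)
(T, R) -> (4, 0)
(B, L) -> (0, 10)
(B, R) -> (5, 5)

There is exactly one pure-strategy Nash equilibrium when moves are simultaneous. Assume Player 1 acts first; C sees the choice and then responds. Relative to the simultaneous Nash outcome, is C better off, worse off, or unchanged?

unchanged

Work backward from C's decision.
- T → C plays L (best of 12, 0); Player 1 gets 9.
- B → C plays L (best of 10, 5); Player 1 gets 0.
Player 1's induced payoffs are 9, 0, so Player 1 commits to T. Subgame-perfect outcome: (T, L) with payoffs (9, 12).
For the simultaneous game, intersect best replies.
Player 1's best replies: L→T; R→B.
C's best replies: T→L; B→L.
The unique mutual best reply is (T, L), giving (9, 12).
C earns 12 sequentially versus 12 at the Nash outcome: unchanged.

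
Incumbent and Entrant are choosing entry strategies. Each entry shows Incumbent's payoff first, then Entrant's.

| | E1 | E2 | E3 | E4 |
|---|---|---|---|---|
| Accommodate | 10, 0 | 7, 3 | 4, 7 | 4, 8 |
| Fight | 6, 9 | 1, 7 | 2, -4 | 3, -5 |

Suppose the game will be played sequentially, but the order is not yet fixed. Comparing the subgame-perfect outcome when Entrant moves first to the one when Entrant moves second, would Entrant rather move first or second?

If Incumbent leads: Entrant's best replies are Accommodate→E4, Fight→E1; Incumbent's induced payoffs 4, 6; outcome (Fight, E1), payoffs (6, 9).
If Entrant leads: Incumbent's best replies are E1→Accommodate, E2→Accommodate, E3→Accommodate, E4→Accommodate; Entrant's induced payoffs 0, 3, 7, 8; outcome (Accommodate, E4), payoffs (4, 8).
Entrant gets 8 moving first and 9 moving second, so Entrant prefers to move second.

second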